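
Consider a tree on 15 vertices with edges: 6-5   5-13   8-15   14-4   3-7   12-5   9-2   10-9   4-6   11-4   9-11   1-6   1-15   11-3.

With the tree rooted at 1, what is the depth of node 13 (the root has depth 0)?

3

Climbing from 13 to the root: 13 – 5 – 6 – 1. That's 3 steps.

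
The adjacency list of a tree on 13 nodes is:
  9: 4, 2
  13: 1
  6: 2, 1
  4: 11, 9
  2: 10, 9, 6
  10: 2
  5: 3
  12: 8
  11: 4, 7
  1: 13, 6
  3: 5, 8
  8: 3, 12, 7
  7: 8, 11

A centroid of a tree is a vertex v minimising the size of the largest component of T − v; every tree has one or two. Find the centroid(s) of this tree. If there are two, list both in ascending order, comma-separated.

4

Delete 4: the remaining components have sizes 6, 6. Max 6 ≤ 6, so 4 is a centroid.
No neighbour of 4 does as well, so 4 is the unique centroid.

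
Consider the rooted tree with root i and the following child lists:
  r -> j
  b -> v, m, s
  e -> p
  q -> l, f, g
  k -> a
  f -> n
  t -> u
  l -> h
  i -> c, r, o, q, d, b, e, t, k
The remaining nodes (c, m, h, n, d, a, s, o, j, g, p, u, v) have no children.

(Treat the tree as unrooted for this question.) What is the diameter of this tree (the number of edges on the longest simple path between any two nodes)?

5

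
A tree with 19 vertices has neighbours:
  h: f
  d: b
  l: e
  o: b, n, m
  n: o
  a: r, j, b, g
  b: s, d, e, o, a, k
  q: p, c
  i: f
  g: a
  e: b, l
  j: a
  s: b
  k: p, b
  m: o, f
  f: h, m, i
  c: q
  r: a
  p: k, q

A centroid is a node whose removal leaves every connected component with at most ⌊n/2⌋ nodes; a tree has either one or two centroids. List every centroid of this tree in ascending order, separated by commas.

Delete b: the remaining components have sizes 6, 4, 4, 2, 1, 1. Max 6 ≤ 9, so b is a centroid.
Every other node leaves some component of size > 9, so the centroid is unique.

b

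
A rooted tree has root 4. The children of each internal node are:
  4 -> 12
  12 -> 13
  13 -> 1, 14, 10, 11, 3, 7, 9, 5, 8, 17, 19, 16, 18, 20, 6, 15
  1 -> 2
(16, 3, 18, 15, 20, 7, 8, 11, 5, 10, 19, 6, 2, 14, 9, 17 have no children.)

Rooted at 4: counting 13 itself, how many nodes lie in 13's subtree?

18

The subtree rooted at 13 contains: 13, 19, 9, 20, 10, 6, 1, 5, 16, 11, 17, 15, 7, 3, 14, 8, 18, 2 — 18 nodes.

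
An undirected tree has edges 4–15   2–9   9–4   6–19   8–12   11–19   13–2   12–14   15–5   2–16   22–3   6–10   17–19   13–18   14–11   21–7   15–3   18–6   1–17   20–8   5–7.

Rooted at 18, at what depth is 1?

4

Path from 18 to 1: 18 → 6 → 19 → 17 → 1, which has 4 edges.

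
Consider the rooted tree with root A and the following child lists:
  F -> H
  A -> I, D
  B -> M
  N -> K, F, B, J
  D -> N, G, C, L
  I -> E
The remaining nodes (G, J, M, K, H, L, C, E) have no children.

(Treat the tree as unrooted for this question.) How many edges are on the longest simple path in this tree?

6

BFS from E reaches M last, at distance 6; BFS from M confirms no node is farther.
Path: E - I - A - D - N - B - M.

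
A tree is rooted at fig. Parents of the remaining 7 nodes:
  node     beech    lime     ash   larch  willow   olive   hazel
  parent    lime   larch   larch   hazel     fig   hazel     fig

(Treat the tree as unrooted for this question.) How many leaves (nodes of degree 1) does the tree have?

Degree-1 nodes: ash, beech, olive, willow — 4 of them.

4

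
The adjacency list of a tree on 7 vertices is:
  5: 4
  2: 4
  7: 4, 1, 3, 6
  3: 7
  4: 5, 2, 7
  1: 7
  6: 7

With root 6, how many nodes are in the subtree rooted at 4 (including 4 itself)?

3

4's subtree: {4, 5, 2}, size 3.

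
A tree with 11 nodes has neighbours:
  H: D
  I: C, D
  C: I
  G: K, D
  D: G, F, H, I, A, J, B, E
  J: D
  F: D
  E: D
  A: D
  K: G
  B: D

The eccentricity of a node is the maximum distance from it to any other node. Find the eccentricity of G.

Distances from G peak at 3, attained at C.
G-D-I-C

3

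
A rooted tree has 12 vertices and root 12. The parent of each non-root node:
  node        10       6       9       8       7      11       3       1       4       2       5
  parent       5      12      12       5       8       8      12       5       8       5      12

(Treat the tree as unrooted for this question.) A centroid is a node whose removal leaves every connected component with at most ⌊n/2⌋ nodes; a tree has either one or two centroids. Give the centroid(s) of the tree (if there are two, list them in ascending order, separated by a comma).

5

If 5 is removed the pieces have sizes 4, 4, 1, 1, 1, all ≤ ⌊12/2⌋ = 6.
No neighbour of 5 does as well, so 5 is the unique centroid.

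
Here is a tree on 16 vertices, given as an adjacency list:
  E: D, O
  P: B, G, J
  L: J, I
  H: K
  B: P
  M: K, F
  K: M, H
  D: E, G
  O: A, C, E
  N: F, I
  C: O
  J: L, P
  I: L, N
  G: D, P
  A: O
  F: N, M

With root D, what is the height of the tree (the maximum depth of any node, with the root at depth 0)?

H sits deepest: D–G–P–J–L–I–N–F–M–K–H — 10 edges from the root.

10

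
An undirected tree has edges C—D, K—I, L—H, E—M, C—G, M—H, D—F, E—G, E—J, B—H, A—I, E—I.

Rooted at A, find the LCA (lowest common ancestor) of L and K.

Path L→root: L H M E I A; path K→root: K I A.
First common node: I.

I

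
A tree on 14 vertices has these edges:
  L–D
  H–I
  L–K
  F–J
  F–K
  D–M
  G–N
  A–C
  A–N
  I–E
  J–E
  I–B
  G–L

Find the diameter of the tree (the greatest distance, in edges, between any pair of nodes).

A longest path is C – A – N – G – L – K – F – J – E – I – B, with 10 edges.

10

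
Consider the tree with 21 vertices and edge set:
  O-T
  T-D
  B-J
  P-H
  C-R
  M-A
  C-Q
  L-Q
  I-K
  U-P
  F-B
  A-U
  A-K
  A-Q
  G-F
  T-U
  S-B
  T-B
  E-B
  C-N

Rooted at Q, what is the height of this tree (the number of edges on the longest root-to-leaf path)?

6

The longest root-to-leaf path is Q-A-U-T-B-F-G (6 edges).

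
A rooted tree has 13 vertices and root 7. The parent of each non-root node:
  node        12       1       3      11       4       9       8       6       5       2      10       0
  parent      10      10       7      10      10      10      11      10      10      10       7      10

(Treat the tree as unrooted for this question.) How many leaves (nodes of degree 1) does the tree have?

10

Degree-1 nodes: 0, 1, 2, 3, 4, 5, 6, 8, 9, 12 — 10 of them.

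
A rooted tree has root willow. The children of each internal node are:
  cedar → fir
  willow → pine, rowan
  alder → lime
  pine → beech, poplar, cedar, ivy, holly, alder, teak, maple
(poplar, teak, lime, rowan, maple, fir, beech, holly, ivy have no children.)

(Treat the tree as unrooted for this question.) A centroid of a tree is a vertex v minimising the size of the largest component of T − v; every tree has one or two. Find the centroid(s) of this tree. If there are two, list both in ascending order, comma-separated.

pine

Delete pine: the remaining components have sizes 2, 2, 2, 1, 1, 1, 1, 1, 1. Max 2 ≤ 6, so pine is a centroid.
Every other node leaves some component of size > 6, so the centroid is unique.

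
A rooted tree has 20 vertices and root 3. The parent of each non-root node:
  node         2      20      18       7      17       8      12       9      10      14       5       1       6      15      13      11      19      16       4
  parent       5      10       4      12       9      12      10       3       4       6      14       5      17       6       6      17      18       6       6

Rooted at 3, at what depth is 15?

4

Climbing from 15 to the root: 15 → 6 → 17 → 9 → 3. That's 4 steps.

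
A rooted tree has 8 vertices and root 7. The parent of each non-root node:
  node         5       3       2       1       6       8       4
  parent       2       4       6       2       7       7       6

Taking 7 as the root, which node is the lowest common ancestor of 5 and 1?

2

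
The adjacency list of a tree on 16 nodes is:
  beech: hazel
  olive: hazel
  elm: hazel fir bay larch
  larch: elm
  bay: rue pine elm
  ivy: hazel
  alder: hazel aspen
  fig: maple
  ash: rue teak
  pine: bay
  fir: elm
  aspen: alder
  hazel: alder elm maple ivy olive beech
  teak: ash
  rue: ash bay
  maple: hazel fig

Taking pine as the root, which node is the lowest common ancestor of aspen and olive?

Path aspen→root: aspen alder hazel elm bay pine; path olive→root: olive hazel elm bay pine.
First common node: hazel.

hazel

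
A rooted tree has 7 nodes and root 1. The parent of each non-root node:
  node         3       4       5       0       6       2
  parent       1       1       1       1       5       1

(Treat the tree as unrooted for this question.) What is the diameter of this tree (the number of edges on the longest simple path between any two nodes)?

3

A longest path is 6-5-1-0, with 3 edges.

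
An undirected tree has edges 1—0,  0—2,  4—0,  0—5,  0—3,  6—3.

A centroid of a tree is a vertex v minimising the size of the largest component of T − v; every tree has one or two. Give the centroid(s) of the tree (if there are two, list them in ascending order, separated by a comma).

If 0 is removed the pieces have sizes 2, 1, 1, 1, 1, all ≤ ⌊7/2⌋ = 3.
Every other node leaves some component of size > 3, so the centroid is unique.

0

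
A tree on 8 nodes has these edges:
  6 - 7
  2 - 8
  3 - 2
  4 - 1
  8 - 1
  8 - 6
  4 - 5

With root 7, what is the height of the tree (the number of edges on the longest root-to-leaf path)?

5

A deepest node is 5, reached by 7 → 6 → 8 → 1 → 4 → 5.
That path has 5 edges, so the height is 5.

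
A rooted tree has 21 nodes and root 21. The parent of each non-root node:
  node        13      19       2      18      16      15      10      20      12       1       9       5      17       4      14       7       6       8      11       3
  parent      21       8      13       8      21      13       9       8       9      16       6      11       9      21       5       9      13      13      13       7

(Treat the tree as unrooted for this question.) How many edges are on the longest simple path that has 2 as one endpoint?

The node farthest from 2 is 3, via 2–13–6–9–7–3 — 5 edges.

5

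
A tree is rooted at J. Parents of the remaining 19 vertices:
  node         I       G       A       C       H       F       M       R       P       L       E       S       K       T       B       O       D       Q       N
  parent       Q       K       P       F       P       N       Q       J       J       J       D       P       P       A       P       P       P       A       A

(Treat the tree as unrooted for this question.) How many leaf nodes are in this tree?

The leaves are B, C, E, G, H, I, L, M, O, R, S, T.
That is 12 leaves.

12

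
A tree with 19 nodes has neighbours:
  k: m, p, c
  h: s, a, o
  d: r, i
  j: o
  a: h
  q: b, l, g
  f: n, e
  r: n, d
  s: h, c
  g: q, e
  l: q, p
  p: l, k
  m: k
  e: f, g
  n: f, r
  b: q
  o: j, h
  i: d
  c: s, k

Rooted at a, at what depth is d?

a – h – s – c – k – p – l – q – g – e – f – n – r – d — 13 edges.

13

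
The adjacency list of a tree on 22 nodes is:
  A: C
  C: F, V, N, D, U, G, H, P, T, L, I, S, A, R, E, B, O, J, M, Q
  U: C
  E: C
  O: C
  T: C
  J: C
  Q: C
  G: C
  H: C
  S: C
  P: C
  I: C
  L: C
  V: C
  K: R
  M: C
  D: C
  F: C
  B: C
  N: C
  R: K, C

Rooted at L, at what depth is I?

Climbing from I to the root: I → C → L. That's 2 steps.

2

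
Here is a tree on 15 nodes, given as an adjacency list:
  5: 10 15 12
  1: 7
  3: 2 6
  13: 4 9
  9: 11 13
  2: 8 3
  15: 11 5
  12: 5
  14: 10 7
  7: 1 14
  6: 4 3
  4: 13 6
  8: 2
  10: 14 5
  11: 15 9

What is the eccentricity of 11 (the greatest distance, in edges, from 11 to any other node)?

7

A farthest node from 11 is 8.
The path 11–9–13–4–6–3–2–8 has 7 edges.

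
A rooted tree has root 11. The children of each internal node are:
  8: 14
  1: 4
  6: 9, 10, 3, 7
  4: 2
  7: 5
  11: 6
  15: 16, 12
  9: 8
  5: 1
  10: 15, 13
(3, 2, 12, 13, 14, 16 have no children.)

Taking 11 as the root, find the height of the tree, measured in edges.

The longest root-to-leaf path is 11 – 6 – 7 – 5 – 1 – 4 – 2 (6 edges).

6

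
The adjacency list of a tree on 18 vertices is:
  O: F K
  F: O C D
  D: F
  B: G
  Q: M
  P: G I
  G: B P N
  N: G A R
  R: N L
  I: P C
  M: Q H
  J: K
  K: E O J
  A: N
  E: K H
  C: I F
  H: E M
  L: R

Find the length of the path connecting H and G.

Walking from H: H–E–K–O–F–C–I–P–G. Length 8.

8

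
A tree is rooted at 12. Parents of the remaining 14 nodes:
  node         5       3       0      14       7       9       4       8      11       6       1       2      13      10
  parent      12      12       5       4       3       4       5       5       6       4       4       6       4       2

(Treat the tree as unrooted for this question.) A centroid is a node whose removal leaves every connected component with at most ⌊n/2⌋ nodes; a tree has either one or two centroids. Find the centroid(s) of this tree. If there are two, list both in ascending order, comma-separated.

4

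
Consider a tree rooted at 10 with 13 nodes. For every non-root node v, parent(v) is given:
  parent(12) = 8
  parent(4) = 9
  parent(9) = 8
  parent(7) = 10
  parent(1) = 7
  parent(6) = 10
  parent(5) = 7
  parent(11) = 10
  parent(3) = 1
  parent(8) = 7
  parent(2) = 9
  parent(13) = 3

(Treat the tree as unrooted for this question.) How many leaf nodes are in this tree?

The leaves are 2, 4, 5, 6, 11, 12, 13.
That is 7 leaves.

7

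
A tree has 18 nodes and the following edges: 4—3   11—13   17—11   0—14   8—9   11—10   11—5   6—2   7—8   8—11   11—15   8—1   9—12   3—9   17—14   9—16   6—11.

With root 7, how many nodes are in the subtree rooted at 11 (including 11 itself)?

11's subtree: {11, 6, 15, 5, 17, 13, 10, 2, 14, 0}, size 10.

10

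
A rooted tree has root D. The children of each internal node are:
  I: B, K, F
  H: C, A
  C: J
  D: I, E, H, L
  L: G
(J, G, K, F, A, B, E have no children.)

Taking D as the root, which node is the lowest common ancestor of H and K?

D

Path H→root: H D; path K→root: K I D.
First common node: D.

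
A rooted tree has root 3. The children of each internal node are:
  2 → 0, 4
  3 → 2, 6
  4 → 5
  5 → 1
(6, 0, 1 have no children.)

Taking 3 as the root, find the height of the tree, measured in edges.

4

The longest root-to-leaf path is 3 – 2 – 4 – 5 – 1 (4 edges).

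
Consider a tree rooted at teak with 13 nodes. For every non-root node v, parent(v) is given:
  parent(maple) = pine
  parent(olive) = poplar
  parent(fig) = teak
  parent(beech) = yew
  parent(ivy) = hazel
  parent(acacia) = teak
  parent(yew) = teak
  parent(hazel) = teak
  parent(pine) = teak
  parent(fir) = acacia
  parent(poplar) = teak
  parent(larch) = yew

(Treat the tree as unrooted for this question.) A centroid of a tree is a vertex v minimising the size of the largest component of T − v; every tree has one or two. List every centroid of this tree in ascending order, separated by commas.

teak

Delete teak: the remaining components have sizes 3, 2, 2, 2, 2, 1. Max 3 ≤ 6, so teak is a centroid.
No neighbour of teak does as well, so teak is the unique centroid.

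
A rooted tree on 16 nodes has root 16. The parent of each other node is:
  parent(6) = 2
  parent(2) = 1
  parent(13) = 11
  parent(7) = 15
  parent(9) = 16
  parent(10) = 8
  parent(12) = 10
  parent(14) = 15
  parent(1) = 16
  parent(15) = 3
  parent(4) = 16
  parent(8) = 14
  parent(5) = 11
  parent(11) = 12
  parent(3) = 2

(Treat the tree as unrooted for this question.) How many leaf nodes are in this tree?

6

Exactly 6 nodes have a single neighbour: 4, 5, 6, 7, 9, 13.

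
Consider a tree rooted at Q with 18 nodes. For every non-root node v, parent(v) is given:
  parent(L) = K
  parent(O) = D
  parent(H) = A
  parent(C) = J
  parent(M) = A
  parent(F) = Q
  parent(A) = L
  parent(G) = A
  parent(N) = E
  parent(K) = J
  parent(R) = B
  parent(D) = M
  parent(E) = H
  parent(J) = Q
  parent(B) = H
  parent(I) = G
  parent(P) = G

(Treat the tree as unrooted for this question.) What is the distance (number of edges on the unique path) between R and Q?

R – B – H – A – L – K – J – Q: 7 edges.

7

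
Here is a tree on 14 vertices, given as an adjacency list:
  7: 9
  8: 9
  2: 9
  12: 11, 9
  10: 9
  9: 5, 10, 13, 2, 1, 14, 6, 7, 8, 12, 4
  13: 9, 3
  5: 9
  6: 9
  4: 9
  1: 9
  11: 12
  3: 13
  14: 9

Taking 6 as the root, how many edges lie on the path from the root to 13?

2

Climbing from 13 to the root: 13 → 9 → 6. That's 2 steps.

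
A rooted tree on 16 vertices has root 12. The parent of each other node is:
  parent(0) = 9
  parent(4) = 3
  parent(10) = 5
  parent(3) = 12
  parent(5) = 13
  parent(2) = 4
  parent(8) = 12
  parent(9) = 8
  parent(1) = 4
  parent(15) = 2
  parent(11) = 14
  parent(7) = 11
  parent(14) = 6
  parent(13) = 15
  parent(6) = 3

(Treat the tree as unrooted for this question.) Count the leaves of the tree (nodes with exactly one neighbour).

Degree-1 nodes: 0, 1, 7, 10 — 4 of them.

4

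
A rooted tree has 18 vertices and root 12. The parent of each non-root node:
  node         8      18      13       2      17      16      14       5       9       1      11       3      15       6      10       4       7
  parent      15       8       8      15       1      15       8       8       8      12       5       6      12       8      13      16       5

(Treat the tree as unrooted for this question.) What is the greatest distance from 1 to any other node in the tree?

The node farthest from 1 is 3 (7, 10, 11 also at distance 5), via 1-12-15-8-6-3 — 5 edges.

5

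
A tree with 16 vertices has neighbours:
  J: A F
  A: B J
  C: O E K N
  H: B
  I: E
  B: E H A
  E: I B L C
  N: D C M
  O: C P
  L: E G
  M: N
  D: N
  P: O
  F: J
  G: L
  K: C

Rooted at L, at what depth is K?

L – E – C – K — 3 edges.

3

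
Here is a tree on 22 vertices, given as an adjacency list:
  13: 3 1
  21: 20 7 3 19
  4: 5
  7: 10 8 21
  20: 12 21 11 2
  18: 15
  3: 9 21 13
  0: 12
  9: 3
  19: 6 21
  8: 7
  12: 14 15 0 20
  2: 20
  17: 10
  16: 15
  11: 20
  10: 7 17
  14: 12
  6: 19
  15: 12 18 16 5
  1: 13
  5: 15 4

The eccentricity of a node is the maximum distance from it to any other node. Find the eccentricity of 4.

A farthest node from 4 is 17 (1 also at distance 8).
The path 4-5-15-12-20-21-7-10-17 has 8 edges.

8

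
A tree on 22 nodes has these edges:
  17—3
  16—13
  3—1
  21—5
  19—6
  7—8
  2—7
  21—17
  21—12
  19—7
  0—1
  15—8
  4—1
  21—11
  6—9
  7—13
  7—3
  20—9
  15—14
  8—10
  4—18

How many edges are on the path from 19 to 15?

Walking from 19: 19 - 7 - 8 - 15. Length 3.

3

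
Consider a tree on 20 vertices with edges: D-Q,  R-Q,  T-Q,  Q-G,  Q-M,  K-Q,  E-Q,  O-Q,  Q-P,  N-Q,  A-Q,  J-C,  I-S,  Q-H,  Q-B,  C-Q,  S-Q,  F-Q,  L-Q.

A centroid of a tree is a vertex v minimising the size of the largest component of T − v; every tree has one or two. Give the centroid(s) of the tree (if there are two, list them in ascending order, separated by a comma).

Removing Q splits the tree into components of sizes 2, 2, 1, 1, 1, 1, 1, 1, 1, 1, 1, 1, 1, 1, 1, 1, 1; the largest is 2 ≤ ⌊20/2⌋ = 10.
Every other node leaves some component of size > 10, so the centroid is unique.

Q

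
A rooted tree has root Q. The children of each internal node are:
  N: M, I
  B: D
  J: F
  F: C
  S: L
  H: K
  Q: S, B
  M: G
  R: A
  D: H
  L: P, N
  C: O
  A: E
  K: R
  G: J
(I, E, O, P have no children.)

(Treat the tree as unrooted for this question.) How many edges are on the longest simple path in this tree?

BFS from O reaches E last, at distance 16; BFS from E confirms no node is farther.
Path: O–C–F–J–G–M–N–L–S–Q–B–D–H–K–R–A–E.

16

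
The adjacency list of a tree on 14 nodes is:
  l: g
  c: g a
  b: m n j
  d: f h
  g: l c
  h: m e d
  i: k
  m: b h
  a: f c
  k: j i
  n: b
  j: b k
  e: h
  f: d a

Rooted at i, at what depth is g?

10

Climbing from g to the root: g – c – a – f – d – h – m – b – j – k – i. That's 10 steps.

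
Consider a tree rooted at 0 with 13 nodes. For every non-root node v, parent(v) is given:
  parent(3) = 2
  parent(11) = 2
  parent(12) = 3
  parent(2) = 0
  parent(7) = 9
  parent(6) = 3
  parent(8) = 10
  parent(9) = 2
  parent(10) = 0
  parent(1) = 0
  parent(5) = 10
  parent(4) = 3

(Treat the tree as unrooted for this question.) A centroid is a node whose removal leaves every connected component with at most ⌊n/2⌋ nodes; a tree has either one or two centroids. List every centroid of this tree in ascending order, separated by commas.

2

Delete 2: the remaining components have sizes 5, 4, 2, 1. Max 5 ≤ 6, so 2 is a centroid.
Every other node leaves some component of size > 6, so the centroid is unique.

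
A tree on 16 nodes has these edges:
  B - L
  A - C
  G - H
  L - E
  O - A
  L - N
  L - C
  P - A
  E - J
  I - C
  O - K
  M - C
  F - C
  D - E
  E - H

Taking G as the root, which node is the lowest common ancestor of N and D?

E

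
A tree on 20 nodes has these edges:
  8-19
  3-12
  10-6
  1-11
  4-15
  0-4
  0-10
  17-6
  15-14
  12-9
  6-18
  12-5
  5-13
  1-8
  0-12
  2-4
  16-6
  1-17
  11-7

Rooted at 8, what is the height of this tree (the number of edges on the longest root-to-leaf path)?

13 sits deepest: 8-1-17-6-10-0-12-5-13 — 8 edges from the root.

8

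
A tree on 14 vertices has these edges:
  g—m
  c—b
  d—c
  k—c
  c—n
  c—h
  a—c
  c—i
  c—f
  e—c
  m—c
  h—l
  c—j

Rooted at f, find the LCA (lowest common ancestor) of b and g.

Path b→root: b c f; path g→root: g m c f.
First common node: c.

c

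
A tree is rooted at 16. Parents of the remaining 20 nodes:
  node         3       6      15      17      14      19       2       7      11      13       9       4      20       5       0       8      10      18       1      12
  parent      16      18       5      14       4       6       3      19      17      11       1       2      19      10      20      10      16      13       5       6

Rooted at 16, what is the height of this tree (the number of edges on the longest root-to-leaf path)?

12

0 sits deepest: 16 → 3 → 2 → 4 → 14 → 17 → 11 → 13 → 18 → 6 → 19 → 20 → 0 — 12 edges from the root.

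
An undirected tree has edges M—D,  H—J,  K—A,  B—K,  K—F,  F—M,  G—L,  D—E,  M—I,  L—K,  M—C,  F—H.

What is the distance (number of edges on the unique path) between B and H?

3

Walking from B: B–K–F–H. Length 3.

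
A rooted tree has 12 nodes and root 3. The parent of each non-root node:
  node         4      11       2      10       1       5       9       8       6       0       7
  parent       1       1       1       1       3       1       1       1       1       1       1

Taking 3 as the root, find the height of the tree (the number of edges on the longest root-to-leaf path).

The longest root-to-leaf path is 3-1-0 (2 edges).

2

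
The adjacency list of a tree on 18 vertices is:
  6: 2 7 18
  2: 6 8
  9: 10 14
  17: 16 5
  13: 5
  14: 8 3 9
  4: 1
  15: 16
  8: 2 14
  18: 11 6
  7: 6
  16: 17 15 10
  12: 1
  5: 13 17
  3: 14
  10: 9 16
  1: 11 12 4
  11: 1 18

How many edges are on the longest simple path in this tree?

13

Starting from 12, a farthest node is 13 at distance 13.
One longest path: 12-1-11-18-6-2-8-14-9-10-16-17-5-13.
So the diameter is 13.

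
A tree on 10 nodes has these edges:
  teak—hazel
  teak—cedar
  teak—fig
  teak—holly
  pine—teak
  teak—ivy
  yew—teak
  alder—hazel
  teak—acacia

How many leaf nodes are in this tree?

Exactly 8 nodes have a single neighbour: acacia, alder, cedar, fig, holly, ivy, pine, yew.

8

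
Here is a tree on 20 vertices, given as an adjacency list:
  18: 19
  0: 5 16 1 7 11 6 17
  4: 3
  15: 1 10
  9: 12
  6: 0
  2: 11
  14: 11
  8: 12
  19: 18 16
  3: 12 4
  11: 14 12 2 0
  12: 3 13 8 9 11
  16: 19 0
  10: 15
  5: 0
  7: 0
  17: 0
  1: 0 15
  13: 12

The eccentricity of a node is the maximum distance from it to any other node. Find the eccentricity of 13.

A farthest node from 13 is 10 (18 also at distance 6).
The path 13-12-11-0-1-15-10 has 6 edges.

6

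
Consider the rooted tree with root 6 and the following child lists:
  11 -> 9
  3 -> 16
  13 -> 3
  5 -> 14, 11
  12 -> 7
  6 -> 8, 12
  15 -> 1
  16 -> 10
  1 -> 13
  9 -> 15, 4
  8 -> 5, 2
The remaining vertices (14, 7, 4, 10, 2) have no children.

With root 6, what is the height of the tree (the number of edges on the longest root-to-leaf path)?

A deepest node is 10, reached by 6 – 8 – 5 – 11 – 9 – 15 – 1 – 13 – 3 – 16 – 10.
That path has 10 edges, so the height is 10.

10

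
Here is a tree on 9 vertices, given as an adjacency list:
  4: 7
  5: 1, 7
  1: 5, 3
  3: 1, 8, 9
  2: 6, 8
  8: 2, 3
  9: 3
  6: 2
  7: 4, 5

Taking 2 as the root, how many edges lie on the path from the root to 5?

4

2–8–3–1–5 — 4 edges.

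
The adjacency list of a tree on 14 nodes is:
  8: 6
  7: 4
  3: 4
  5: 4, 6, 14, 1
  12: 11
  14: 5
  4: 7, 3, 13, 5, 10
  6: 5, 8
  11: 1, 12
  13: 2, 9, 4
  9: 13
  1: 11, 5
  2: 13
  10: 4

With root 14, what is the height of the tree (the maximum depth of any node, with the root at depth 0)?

4

2 sits deepest: 14–5–4–13–2 — 4 edges from the root.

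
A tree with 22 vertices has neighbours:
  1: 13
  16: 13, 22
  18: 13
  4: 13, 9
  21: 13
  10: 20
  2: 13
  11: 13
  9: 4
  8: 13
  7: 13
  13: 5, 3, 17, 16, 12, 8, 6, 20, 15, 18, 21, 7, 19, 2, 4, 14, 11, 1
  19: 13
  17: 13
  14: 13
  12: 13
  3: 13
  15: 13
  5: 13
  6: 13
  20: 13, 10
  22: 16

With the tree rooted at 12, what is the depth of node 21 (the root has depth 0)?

2

12 → 13 → 21 — 2 edges.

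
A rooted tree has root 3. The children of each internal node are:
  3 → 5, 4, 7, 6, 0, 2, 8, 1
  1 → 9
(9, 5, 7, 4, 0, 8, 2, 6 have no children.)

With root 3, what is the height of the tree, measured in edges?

9 sits deepest: 3 → 1 → 9 — 2 edges from the root.

2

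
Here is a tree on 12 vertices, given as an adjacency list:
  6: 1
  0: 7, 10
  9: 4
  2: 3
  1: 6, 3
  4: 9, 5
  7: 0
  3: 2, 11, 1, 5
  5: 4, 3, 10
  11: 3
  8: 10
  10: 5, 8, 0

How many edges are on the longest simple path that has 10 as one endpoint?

4

The node farthest from 10 is 6, via 10–5–3–1–6 — 4 edges.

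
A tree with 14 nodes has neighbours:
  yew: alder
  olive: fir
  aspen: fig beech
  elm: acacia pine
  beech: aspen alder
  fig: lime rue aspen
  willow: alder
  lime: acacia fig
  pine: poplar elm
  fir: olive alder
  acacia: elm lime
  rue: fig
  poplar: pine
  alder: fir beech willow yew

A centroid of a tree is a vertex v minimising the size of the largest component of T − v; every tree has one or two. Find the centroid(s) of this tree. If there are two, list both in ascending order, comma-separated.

Removing aspen splits the tree into components of sizes 7, 6; the largest is 7 ≤ ⌊14/2⌋ = 7.
Its neighbour fig also leaves a largest component of size 7, so both are centroids.

aspen, fig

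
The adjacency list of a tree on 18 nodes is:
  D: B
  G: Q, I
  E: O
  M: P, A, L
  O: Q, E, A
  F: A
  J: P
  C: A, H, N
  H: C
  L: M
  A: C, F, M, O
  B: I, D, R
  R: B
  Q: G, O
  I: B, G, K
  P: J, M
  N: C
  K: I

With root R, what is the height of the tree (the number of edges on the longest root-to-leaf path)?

The longest root-to-leaf path is R → B → I → G → Q → O → A → M → P → J (9 edges).

9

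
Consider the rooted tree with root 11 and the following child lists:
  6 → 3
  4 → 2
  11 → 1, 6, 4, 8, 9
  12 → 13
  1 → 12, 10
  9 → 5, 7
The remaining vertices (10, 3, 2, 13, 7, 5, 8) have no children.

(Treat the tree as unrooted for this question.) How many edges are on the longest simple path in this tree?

A longest path is 13–12–1–11–9–7, with 5 edges.

5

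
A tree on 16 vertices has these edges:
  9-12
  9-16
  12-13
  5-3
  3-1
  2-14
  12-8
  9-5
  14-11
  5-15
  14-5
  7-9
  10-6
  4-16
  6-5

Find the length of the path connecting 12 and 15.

3

The path is 12 - 9 - 5 - 15, which has 3 edges.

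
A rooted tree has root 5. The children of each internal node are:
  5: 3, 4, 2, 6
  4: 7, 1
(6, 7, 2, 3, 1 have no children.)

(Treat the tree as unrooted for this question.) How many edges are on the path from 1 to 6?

3

The path is 1–4–5–6, which has 3 edges.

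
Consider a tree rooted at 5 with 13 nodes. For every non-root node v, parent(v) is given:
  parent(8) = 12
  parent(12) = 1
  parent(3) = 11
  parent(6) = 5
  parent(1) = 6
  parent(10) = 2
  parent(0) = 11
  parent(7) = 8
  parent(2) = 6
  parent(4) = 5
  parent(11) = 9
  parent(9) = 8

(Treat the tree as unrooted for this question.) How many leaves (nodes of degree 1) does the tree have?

5

The leaves are 0, 3, 4, 7, 10.
That is 5 leaves.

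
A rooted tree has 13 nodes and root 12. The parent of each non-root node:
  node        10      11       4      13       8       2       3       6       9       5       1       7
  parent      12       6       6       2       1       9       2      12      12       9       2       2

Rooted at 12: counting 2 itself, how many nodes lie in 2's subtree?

6

The subtree rooted at 2 contains: 2, 1, 13, 3, 7, 8 — 6 nodes.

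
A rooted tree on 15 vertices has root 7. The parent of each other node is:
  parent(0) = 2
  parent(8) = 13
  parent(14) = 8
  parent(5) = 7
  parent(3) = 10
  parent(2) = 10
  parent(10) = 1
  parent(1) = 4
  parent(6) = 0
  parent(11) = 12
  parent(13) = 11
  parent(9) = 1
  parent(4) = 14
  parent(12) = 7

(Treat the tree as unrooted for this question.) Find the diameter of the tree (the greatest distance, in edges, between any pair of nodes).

BFS from 5 reaches 6 last, at distance 12; BFS from 6 confirms no node is farther.
Path: 5 - 7 - 12 - 11 - 13 - 8 - 14 - 4 - 1 - 10 - 2 - 0 - 6.

12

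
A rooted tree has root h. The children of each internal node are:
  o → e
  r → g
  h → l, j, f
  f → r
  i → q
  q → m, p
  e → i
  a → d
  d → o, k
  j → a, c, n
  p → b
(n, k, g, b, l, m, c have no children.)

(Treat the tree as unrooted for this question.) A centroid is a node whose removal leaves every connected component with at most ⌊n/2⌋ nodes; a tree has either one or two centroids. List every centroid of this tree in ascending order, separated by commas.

If a is removed the pieces have sizes 9, 8, all ≤ ⌊18/2⌋ = 9.
d is adjacent to a and is also a centroid (the largest component after removing it is likewise 9).

a, d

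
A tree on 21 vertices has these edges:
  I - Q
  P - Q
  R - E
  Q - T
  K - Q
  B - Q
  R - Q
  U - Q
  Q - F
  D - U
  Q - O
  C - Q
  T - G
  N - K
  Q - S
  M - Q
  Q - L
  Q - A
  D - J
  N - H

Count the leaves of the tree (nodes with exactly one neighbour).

14

The leaves are A, B, C, E, F, G, H, I, J, L, M, O, P, S.
That is 14 leaves.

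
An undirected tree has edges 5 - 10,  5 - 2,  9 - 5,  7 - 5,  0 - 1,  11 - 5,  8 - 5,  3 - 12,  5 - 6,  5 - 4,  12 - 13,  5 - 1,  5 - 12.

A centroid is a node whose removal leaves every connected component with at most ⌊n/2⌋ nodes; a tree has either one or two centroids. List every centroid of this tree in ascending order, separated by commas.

Removing 5 splits the tree into components of sizes 3, 2, 1, 1, 1, 1, 1, 1, 1, 1; the largest is 3 ≤ ⌊14/2⌋ = 7.
No neighbour of 5 does as well, so 5 is the unique centroid.

5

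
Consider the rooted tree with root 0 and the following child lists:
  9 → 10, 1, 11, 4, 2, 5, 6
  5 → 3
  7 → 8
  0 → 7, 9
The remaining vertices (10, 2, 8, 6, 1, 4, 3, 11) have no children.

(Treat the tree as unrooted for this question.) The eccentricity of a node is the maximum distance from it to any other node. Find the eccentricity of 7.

The node farthest from 7 is 3, via 7 – 0 – 9 – 5 – 3 — 4 edges.

4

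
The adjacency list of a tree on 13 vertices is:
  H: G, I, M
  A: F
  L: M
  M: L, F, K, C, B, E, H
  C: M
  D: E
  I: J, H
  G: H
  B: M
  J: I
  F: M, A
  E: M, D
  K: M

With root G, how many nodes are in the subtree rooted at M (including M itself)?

The subtree rooted at M contains: M, F, E, K, L, B, C, A, D — 9 nodes.

9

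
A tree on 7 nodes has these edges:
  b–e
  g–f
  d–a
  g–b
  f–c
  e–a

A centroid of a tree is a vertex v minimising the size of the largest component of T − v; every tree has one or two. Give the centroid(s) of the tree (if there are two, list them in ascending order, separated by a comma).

b

Removing b splits the tree into components of sizes 3, 3; the largest is 3 ≤ ⌊7/2⌋ = 3.
No neighbour of b does as well, so b is the unique centroid.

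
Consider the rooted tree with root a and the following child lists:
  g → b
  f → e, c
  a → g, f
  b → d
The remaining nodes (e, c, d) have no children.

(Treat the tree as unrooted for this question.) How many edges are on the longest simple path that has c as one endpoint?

The node farthest from c is d, via c – f – a – g – b – d — 5 edges.

5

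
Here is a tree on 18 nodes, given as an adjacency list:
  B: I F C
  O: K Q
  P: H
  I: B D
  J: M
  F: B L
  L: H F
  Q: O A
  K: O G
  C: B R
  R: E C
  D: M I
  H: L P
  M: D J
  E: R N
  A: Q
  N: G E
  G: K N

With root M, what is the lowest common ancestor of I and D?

D

Ancestors of I (toward the root): I, D, M.
Ancestors of D: D, M.
The deepest node appearing in both lists is D.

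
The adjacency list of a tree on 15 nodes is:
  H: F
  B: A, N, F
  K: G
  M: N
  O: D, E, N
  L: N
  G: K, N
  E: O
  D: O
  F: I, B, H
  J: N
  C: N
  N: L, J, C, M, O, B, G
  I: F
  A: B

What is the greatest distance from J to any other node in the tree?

A farthest node from J is I (H also at distance 4).
The path J–N–B–F–I has 4 edges.

4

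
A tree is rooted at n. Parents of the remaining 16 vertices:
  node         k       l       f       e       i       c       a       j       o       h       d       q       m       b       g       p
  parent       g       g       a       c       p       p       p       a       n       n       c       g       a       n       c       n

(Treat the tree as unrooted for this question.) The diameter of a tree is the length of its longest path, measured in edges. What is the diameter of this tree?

BFS from b reaches l last, at distance 5; BFS from l confirms no node is farther.
Path: b-n-p-c-g-l.

5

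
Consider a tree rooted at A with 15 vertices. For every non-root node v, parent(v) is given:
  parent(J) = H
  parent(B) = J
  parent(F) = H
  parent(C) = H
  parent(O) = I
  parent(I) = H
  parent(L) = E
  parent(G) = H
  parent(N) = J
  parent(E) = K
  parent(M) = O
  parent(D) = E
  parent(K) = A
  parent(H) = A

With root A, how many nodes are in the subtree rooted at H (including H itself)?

H's subtree: {H, J, I, C, G, F, N, B, O, M}, size 10.

10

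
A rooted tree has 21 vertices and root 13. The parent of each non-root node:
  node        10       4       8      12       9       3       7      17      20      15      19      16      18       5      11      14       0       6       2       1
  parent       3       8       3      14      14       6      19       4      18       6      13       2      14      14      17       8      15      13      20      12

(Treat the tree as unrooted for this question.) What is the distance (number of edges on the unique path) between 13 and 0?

The path is 13 - 6 - 15 - 0, which has 3 edges.

3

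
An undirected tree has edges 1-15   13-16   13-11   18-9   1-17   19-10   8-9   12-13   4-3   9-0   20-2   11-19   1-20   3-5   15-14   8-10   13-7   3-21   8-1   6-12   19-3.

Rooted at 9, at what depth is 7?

6

Climbing from 7 to the root: 7–13–11–19–10–8–9. That's 6 steps.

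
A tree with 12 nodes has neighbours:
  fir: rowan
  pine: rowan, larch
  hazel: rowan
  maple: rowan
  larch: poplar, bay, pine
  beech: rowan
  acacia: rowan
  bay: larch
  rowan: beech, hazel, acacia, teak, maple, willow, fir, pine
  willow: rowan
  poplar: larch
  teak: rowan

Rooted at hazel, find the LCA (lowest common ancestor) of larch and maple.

rowan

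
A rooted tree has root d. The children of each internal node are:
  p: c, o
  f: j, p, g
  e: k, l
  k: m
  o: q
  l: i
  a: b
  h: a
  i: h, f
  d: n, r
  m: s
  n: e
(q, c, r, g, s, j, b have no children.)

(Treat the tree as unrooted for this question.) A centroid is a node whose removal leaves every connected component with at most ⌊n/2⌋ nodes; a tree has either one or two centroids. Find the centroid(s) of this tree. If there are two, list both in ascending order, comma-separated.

i

Delete i: the remaining components have sizes 8, 7, 3. Max 8 ≤ 9, so i is a centroid.
Every other node leaves some component of size > 9, so the centroid is unique.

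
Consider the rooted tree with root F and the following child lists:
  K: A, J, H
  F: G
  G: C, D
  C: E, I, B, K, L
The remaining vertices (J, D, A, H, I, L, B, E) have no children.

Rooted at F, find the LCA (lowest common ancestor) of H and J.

Path H→root: H K C G F; path J→root: J K C G F.
First common node: K.

K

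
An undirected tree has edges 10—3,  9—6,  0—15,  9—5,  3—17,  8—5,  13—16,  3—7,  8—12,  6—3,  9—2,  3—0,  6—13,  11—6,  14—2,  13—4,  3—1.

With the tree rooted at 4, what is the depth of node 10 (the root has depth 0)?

4

Path from 4 to 10: 4 – 13 – 6 – 3 – 10, which has 4 edges.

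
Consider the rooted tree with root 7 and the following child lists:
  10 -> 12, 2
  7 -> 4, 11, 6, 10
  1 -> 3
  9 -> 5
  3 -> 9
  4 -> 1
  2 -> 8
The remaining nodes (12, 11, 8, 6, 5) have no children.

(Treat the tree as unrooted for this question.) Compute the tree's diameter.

BFS from 5 reaches 8 last, at distance 8; BFS from 8 confirms no node is farther.
Path: 5–9–3–1–4–7–10–2–8.

8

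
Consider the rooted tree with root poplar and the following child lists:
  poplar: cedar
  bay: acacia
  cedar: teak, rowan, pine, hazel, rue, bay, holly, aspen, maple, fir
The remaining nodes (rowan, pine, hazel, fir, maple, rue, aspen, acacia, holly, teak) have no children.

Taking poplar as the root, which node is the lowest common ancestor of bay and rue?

cedar

Path bay→root: bay cedar poplar; path rue→root: rue cedar poplar.
First common node: cedar.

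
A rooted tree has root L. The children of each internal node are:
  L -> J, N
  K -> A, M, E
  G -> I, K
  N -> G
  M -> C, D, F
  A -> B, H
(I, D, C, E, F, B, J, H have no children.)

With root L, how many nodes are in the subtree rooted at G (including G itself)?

11

The subtree rooted at G contains: G, K, I, M, E, A, C, D, F, H, B — 11 nodes.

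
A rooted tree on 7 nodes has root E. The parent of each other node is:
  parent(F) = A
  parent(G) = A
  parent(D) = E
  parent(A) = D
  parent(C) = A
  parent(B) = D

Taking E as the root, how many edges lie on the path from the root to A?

Path from E to A: E → D → A, which has 2 edges.

2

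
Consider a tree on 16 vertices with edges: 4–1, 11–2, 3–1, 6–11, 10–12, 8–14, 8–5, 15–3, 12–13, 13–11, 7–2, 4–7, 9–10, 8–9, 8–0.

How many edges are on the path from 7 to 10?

5

Walking from 7: 7–2–11–13–12–10. Length 5.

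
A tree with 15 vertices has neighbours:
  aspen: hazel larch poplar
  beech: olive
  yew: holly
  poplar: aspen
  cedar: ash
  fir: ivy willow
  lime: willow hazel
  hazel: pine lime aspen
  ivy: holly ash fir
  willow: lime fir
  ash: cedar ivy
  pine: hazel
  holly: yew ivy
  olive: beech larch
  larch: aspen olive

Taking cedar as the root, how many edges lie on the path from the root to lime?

5

cedar – ash – ivy – fir – willow – lime — 5 edges.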